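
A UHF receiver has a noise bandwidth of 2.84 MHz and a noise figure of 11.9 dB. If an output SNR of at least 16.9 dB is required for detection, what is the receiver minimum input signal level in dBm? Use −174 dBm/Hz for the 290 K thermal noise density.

−80.7 dBm

Sensitivity = −174 + 10 log₁₀(B) + NF + SNR_min
= −174 + 64.53 + 11.9 + 16.9
= −80.67 dBm → −80.7 dBm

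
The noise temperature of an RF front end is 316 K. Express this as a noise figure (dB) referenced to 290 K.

3.20 dB

F = 1 + T_e/T₀ = 1 + 316/290 = 2.08966
NF = 10 log₁₀(2.08966) = 3.20 dB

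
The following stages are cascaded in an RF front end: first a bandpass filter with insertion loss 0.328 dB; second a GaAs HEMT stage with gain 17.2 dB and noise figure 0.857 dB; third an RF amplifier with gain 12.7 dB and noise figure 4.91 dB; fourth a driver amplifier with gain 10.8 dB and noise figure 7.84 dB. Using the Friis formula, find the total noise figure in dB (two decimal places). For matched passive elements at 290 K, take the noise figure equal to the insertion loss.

1.34 dB

Convert to linear (a loss of L dB is a gain of −L dB): F_i = 10^(NF_i/10), G_i = 10^(G_i,dB/10)
  Stage 1: F_1 = 10^(0.328/10) = 1.078, G_1 = 10^(−0.328/10) = 0.9273
  Stage 2: F_2 = 10^(0.857/10) = 1.218, G_2 = 10^(17.2/10) = 52.48
  Stage 3: F_3 = 10^(4.91/10) = 3.097, G_3 = 10^(12.7/10) = 18.62
  Stage 4: F_4 = 10^(7.84/10) = 6.081, G_4 = 10^(10.8/10) = 12.02
Friis cascade:
  F = 1.078 + (1.218 − 1)/0.9273 + (3.097 − 1)/48.66 + (6.081 − 1)/906.1 = 1.362
NF = 10 log₁₀(1.362) = 1.34 dB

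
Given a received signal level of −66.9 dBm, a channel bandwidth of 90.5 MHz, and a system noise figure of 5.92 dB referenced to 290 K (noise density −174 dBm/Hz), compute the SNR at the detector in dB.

21.6 dB

Noise floor: N = −174 + 10 log₁₀(B) + NF
10 log₁₀(9.05×10⁷) = 79.57 dB
N = −174 + 79.57 + 5.92 = −88.51 dBm
SNR = P_sig − N = −66.9 − (−88.51) = 21.61 dB → 21.6 dB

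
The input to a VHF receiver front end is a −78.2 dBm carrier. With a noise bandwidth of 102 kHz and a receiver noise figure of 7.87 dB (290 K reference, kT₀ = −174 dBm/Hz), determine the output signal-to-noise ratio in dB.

Noise floor: N = −174 + 10 log₁₀(B) + NF
10 log₁₀(1.02×10⁵) = 50.09 dB
N = −174 + 50.09 + 7.87 = −116.04 dBm
SNR = P_sig − N = −78.2 − (−116.04) = 37.84 dB → 37.8 dB

37.8 dB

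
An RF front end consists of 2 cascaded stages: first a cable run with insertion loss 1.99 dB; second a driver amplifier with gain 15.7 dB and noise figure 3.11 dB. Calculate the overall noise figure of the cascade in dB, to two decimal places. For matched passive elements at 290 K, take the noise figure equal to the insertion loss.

5.10 dB

Convert to linear (a loss of L dB is a gain of −L dB): F_i = 10^(NF_i/10), G_i = 10^(G_i,dB/10)
  Stage 1: F_1 = 10^(1.99/10) = 1.581, G_1 = 10^(−1.99/10) = 0.6324
  Stage 2: F_2 = 10^(3.11/10) = 2.046, G_2 = 10^(15.7/10) = 37.15
Friis cascade:
  F = 1.581 + (2.046 − 1)/0.6324 = 3.236
NF = 10 log₁₀(3.236) = 5.10 dB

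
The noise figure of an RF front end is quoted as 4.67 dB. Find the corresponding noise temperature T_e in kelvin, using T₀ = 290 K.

560 K

F = 10^(4.67/10) = 2.93089
T_e = (F − 1)·T₀ = (2.93089 − 1) × 290 = 560 K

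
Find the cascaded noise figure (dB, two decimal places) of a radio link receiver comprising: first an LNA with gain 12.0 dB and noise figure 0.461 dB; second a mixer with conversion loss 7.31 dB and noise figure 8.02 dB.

Convert to linear (a loss of L dB is a gain of −L dB): F_i = 10^(NF_i/10), G_i = 10^(G_i,dB/10)
  Stage 1: F_1 = 10^(0.461/10) = 1.112, G_1 = 10^(12.0/10) = 15.85
  Stage 2: F_2 = 10^(8.02/10) = 6.339, G_2 = 10^(−7.31/10) = 0.1858
Friis cascade:
  F = 1.112 + (6.339 − 1)/15.85 = 1.449
NF = 10 log₁₀(1.449) = 1.61 dB

1.61 dB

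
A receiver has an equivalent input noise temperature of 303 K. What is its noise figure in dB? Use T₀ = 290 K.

F = 1 + T_e/T₀ = 1 + 303/290 = 2.04483
NF = 10 log₁₀(2.04483) = 3.11 dB

3.11 dB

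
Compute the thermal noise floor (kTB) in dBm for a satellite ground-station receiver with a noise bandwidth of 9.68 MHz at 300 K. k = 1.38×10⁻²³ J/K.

P_n = kTB = 1.38×10⁻²³ × 300 × 9.68×10⁶ = 4.01×10⁻¹⁴ W
In dBm: 10 log₁₀(4.01×10⁻¹⁴ / 10⁻³) = −104.0 dBm

−104.0 dBm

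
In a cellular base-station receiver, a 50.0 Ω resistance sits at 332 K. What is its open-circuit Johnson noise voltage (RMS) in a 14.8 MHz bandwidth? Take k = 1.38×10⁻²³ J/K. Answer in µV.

V_n = √(4kTRB)
4kTRB = 4 × 1.38×10⁻²³ × 332 × 5.00×10¹ × 1.48×10⁷ = 1.36×10⁻¹¹ V²
V_n = √(1.36×10⁻¹¹) = 3.68×10⁻⁶ V = 3.68 µV

3.68 µV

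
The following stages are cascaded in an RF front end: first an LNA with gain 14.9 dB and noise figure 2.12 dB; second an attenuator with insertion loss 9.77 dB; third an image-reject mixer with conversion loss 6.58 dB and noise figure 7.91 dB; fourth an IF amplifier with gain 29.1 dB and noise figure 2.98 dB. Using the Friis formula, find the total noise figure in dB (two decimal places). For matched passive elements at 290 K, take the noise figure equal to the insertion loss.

6.88 dB

Convert to linear (a loss of L dB is a gain of −L dB): F_i = 10^(NF_i/10), G_i = 10^(G_i,dB/10)
  Stage 1: F_1 = 10^(2.12/10) = 1.629, G_1 = 10^(14.9/10) = 30.90
  Stage 2: F_2 = 10^(9.77/10) = 9.484, G_2 = 10^(−9.77/10) = 0.1054
  Stage 3: F_3 = 10^(7.91/10) = 6.180, G_3 = 10^(−6.58/10) = 0.2198
  Stage 4: F_4 = 10^(2.98/10) = 1.986, G_4 = 10^(29.1/10) = 812.8
Friis cascade:
  F = 1.629 + (9.484 − 1)/30.90 + (6.180 − 1)/3.258 + (1.986 − 1)/0.7161 = 4.871
NF = 10 log₁₀(4.871) = 6.88 dB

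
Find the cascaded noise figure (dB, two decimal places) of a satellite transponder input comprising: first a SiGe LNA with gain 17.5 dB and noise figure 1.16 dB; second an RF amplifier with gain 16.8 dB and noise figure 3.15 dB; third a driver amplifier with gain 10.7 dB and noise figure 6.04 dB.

1.23 dB

Convert to linear (a loss of L dB is a gain of −L dB): F_i = 10^(NF_i/10), G_i = 10^(G_i,dB/10)
  Stage 1: F_1 = 10^(1.16/10) = 1.306, G_1 = 10^(17.5/10) = 56.23
  Stage 2: F_2 = 10^(3.15/10) = 2.065, G_2 = 10^(16.8/10) = 47.86
  Stage 3: F_3 = 10^(6.04/10) = 4.018, G_3 = 10^(10.7/10) = 11.75
Friis cascade:
  F = 1.306 + (2.065 − 1)/56.23 + (4.018 − 1)/2692 = 1.326
NF = 10 log₁₀(1.326) = 1.23 dB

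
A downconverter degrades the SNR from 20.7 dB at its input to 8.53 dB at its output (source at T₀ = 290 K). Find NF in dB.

NF (dB) = SNR_in(dB) − SNR_out(dB) when the source is at T₀
NF = 20.7 − 8.53 = 12.17 dB

12.17 dB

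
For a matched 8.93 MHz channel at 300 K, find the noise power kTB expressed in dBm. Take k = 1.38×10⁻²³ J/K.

−104.3 dBm

P_n = kTB = 1.38×10⁻²³ × 300 × 8.93×10⁶ = 3.70×10⁻¹⁴ W
In dBm: 10 log₁₀(3.70×10⁻¹⁴ / 10⁻³) = −104.3 dBm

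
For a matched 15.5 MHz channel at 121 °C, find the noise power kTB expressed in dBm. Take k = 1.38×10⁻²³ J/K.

T = 121 °C + 273.15 = 394.15 K
P_n = kTB = 1.38×10⁻²³ × 394.15 × 1.55×10⁷ = 8.43×10⁻¹⁴ W
In dBm: 10 log₁₀(8.43×10⁻¹⁴ / 10⁻³) = −100.7 dBm

−100.7 dBm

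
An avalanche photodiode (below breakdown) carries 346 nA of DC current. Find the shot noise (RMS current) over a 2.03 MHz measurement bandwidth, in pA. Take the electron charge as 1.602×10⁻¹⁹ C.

I_n = √(2qI·B)
2qI·B = 2 × 1.602×10⁻¹⁹ × 3.46×10⁻⁷ × 2.03×10⁶ = 2.25×10⁻¹⁹ A²
I_n = √(2.25×10⁻¹⁹) = 4.74×10⁻¹⁰ A = 474 pA

474 pA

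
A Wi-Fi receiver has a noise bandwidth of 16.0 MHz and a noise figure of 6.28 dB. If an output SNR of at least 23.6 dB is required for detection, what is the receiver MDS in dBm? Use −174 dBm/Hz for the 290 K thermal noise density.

−72.1 dBm

Sensitivity = −174 + 10 log₁₀(B) + NF + SNR_min
= −174 + 72.04 + 6.28 + 23.6
= −72.08 dBm → −72.1 dBm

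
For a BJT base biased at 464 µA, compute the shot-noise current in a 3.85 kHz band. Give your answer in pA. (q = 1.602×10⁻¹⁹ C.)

757 pA

I_n = √(2qI·B)
2qI·B = 2 × 1.602×10⁻¹⁹ × 4.64×10⁻⁴ × 3.85×10³ = 5.72×10⁻¹⁹ A²
I_n = √(5.72×10⁻¹⁹) = 7.57×10⁻¹⁰ A = 757 pA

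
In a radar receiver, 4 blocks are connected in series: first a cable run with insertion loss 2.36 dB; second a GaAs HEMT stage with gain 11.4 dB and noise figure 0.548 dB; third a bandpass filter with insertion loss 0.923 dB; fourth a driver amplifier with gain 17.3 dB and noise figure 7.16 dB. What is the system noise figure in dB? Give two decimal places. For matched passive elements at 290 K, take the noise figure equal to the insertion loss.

Convert to linear (a loss of L dB is a gain of −L dB): F_i = 10^(NF_i/10), G_i = 10^(G_i,dB/10)
  Stage 1: F_1 = 10^(2.36/10) = 1.722, G_1 = 10^(−2.36/10) = 0.5808
  Stage 2: F_2 = 10^(0.548/10) = 1.134, G_2 = 10^(11.4/10) = 13.80
  Stage 3: F_3 = 10^(0.923/10) = 1.237, G_3 = 10^(−0.923/10) = 0.8085
  Stage 4: F_4 = 10^(7.16/10) = 5.200, G_4 = 10^(17.3/10) = 53.70
Friis cascade:
  F = 1.722 + (1.134 − 1)/0.5808 + (1.237 − 1)/8.017 + (5.200 − 1)/6.482 = 2.631
NF = 10 log₁₀(2.631) = 4.20 dB

4.20 dB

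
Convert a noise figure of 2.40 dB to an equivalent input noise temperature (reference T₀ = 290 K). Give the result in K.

F = 10^(2.40/10) = 1.7378
T_e = (F − 1)·T₀ = (1.7378 − 1) × 290 = 214 K

214 K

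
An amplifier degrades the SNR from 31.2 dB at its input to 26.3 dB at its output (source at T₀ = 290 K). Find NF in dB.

4.9 dB

NF (dB) = SNR_in(dB) − SNR_out(dB) when the source is at T₀
NF = 31.2 − 26.3 = 4.9 dB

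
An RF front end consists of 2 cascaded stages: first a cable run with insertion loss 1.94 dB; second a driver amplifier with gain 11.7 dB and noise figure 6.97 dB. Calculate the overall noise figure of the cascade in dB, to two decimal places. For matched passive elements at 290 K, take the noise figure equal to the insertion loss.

Convert to linear (a loss of L dB is a gain of −L dB): F_i = 10^(NF_i/10), G_i = 10^(G_i,dB/10)
  Stage 1: F_1 = 10^(1.94/10) = 1.563, G_1 = 10^(−1.94/10) = 0.6397
  Stage 2: F_2 = 10^(6.97/10) = 4.977, G_2 = 10^(11.7/10) = 14.79
Friis cascade:
  F = 1.563 + (4.977 − 1)/0.6397 = 7.780
NF = 10 log₁₀(7.780) = 8.91 dB

8.91 dB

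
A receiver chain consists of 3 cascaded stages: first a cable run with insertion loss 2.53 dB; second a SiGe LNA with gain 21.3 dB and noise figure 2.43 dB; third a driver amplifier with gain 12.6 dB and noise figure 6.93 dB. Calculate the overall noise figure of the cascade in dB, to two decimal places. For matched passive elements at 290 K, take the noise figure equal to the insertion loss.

5.03 dB

Convert to linear (a loss of L dB is a gain of −L dB): F_i = 10^(NF_i/10), G_i = 10^(G_i,dB/10)
  Stage 1: F_1 = 10^(2.53/10) = 1.791, G_1 = 10^(−2.53/10) = 0.5585
  Stage 2: F_2 = 10^(2.43/10) = 1.750, G_2 = 10^(21.3/10) = 134.9
  Stage 3: F_3 = 10^(6.93/10) = 4.932, G_3 = 10^(12.6/10) = 18.20
Friis cascade:
  F = 1.791 + (1.750 − 1)/0.5585 + (4.932 − 1)/75.34 = 3.185
NF = 10 log₁₀(3.185) = 5.03 dB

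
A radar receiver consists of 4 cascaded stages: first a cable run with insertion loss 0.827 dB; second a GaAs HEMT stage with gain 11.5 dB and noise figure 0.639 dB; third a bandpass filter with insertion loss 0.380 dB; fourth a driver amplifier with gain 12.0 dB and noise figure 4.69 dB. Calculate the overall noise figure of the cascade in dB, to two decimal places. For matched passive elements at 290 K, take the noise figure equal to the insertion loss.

Convert to linear (a loss of L dB is a gain of −L dB): F_i = 10^(NF_i/10), G_i = 10^(G_i,dB/10)
  Stage 1: F_1 = 10^(0.827/10) = 1.210, G_1 = 10^(−0.827/10) = 0.8266
  Stage 2: F_2 = 10^(0.639/10) = 1.159, G_2 = 10^(11.5/10) = 14.13
  Stage 3: F_3 = 10^(0.380/10) = 1.091, G_3 = 10^(−0.380/10) = 0.9162
  Stage 4: F_4 = 10^(4.69/10) = 2.944, G_4 = 10^(12.0/10) = 15.85
Friis cascade:
  F = 1.210 + (1.159 − 1)/0.8266 + (1.091 − 1)/11.68 + (2.944 − 1)/10.70 = 1.591
NF = 10 log₁₀(1.591) = 2.02 dB

2.02 dB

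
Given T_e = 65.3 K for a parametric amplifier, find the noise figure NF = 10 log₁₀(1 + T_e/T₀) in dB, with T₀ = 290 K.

F = 1 + T_e/T₀ = 1 + 65.3/290 = 1.22517
NF = 10 log₁₀(1.22517) = 0.882 dB

0.882 dB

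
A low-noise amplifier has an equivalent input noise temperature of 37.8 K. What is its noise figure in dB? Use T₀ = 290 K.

0.532 dB

F = 1 + T_e/T₀ = 1 + 37.8/290 = 1.13034
NF = 10 log₁₀(1.13034) = 0.532 dB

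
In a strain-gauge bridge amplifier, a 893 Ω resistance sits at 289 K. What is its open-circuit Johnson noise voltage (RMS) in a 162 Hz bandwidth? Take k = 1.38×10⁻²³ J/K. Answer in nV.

48.0 nV

V_n = √(4kTRB)
4kTRB = 4 × 1.38×10⁻²³ × 289 × 8.93×10² × 1.62×10² = 2.31×10⁻¹⁵ V²
V_n = √(2.31×10⁻¹⁵) = 4.80×10⁻⁸ V = 48.0 nV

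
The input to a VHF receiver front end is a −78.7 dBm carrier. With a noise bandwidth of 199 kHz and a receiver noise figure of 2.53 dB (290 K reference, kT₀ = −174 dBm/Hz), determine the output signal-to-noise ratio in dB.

39.8 dB

Noise floor: N = −174 + 10 log₁₀(B) + NF
10 log₁₀(1.99×10⁵) = 52.99 dB
N = −174 + 52.99 + 2.53 = −118.48 dBm
SNR = P_sig − N = −78.7 − (−118.48) = 39.78 dB → 39.8 dB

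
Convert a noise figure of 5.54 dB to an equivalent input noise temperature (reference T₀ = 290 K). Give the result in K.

F = 10^(5.54/10) = 3.58096
T_e = (F − 1)·T₀ = (3.58096 − 1) × 290 = 748 K

748 K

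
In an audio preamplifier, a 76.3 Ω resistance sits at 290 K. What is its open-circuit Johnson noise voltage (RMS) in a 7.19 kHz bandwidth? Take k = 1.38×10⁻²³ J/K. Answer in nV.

V_n = √(4kTRB)
4kTRB = 4 × 1.38×10⁻²³ × 290 × 7.63×10¹ × 7.19×10³ = 8.78×10⁻¹⁵ V²
V_n = √(8.78×10⁻¹⁵) = 9.37×10⁻⁸ V = 93.7 nV

93.7 nV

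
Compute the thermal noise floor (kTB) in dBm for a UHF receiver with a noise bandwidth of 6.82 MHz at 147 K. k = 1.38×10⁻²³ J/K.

P_n = kTB = 1.38×10⁻²³ × 147 × 6.82×10⁶ = 1.38×10⁻¹⁴ W
In dBm: 10 log₁₀(1.38×10⁻¹⁴ / 10⁻³) = −108.6 dBm

−108.6 dBm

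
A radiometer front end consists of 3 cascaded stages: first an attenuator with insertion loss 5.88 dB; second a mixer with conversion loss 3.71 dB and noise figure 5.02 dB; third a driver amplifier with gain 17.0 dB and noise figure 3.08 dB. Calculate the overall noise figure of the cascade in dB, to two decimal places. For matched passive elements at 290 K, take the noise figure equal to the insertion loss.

Convert to linear (a loss of L dB is a gain of −L dB): F_i = 10^(NF_i/10), G_i = 10^(G_i,dB/10)
  Stage 1: F_1 = 10^(5.88/10) = 3.873, G_1 = 10^(−5.88/10) = 0.2582
  Stage 2: F_2 = 10^(5.02/10) = 3.177, G_2 = 10^(−3.71/10) = 0.4256
  Stage 3: F_3 = 10^(3.08/10) = 2.032, G_3 = 10^(17.0/10) = 50.12
Friis cascade:
  F = 3.873 + (3.177 − 1)/0.2582 + (2.032 − 1)/0.1099 = 21.70
NF = 10 log₁₀(21.70) = 13.36 dB

13.36 dB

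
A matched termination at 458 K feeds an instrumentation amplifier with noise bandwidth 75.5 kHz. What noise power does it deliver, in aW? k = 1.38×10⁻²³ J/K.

477 aW

P_n = kTB = 1.38×10⁻²³ × 458 × 7.55×10⁴ = 4.77×10⁻¹⁶ W = 477 aW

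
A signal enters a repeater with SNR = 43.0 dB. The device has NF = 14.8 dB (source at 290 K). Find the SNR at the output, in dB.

28.2 dB

By definition F = SNR_in/SNR_out, so in dB: SNR_out = SNR_in − NF
SNR_out = 43.0 − 14.8 = 28.2 dB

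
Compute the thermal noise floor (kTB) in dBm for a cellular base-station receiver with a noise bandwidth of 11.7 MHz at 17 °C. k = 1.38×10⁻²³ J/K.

T = 17 °C + 273.15 = 290.15 K
P_n = kTB = 1.38×10⁻²³ × 290.15 × 1.17×10⁷ = 4.68×10⁻¹⁴ W
In dBm: 10 log₁₀(4.68×10⁻¹⁴ / 10⁻³) = −103.3 dBm

−103.3 dBm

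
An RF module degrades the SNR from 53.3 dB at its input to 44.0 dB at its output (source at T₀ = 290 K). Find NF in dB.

NF (dB) = SNR_in(dB) − SNR_out(dB) when the source is at T₀
NF = 53.3 − 44.0 = 9.3 dB

9.3 dB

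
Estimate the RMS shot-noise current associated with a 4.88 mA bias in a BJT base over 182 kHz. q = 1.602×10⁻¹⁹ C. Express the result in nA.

I_n = √(2qI·B)
2qI·B = 2 × 1.602×10⁻¹⁹ × 4.88×10⁻³ × 1.82×10⁵ = 2.85×10⁻¹⁶ A²
I_n = √(2.85×10⁻¹⁶) = 1.69×10⁻⁸ A = 16.9 nA

16.9 nA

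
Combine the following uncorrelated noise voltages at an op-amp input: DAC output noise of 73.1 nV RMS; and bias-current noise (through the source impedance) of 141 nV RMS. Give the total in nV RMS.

Uncorrelated sources add in power (mean-square): V_tot = √(ΣV_i²)
V_tot = √[(7.31×10⁻⁸)² + (1.41×10⁻⁷)²] = 1.59×10⁻⁷ V = 159 nV

159 nV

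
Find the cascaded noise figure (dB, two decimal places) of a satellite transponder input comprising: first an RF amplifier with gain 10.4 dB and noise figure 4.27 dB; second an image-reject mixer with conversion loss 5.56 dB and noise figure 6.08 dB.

4.70 dB

Convert to linear (a loss of L dB is a gain of −L dB): F_i = 10^(NF_i/10), G_i = 10^(G_i,dB/10)
  Stage 1: F_1 = 10^(4.27/10) = 2.673, G_1 = 10^(10.4/10) = 10.96
  Stage 2: F_2 = 10^(6.08/10) = 4.055, G_2 = 10^(−5.56/10) = 0.2780
Friis cascade:
  F = 2.673 + (4.055 − 1)/10.96 = 2.952
NF = 10 log₁₀(2.952) = 4.70 dB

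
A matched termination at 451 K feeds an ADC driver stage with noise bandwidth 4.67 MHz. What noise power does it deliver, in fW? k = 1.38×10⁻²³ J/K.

29.1 fW

P_n = kTB = 1.38×10⁻²³ × 451 × 4.67×10⁶ = 2.91×10⁻¹⁴ W = 29.1 fW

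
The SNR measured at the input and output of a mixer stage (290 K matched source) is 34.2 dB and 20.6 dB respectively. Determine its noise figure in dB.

NF (dB) = SNR_in(dB) − SNR_out(dB) when the source is at T₀
NF = 34.2 − 20.6 = 13.6 dB

13.6 dB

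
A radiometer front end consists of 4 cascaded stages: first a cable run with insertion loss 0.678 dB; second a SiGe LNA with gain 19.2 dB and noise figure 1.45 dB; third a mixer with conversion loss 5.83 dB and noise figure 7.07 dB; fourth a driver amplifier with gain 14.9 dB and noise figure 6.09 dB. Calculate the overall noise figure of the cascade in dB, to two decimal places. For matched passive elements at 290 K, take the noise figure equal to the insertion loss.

2.68 dB

Convert to linear (a loss of L dB is a gain of −L dB): F_i = 10^(NF_i/10), G_i = 10^(G_i,dB/10)
  Stage 1: F_1 = 10^(0.678/10) = 1.169, G_1 = 10^(−0.678/10) = 0.8555
  Stage 2: F_2 = 10^(1.45/10) = 1.396, G_2 = 10^(19.2/10) = 83.18
  Stage 3: F_3 = 10^(7.07/10) = 5.093, G_3 = 10^(−5.83/10) = 0.2612
  Stage 4: F_4 = 10^(6.09/10) = 4.064, G_4 = 10^(14.9/10) = 30.90
Friis cascade:
  F = 1.169 + (1.396 − 1)/0.8555 + (5.093 − 1)/71.15 + (4.064 − 1)/18.59 = 1.855
NF = 10 log₁₀(1.855) = 2.68 dB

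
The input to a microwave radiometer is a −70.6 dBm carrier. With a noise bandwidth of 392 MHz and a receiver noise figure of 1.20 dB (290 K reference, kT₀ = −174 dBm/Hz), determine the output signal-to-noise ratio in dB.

Noise floor: N = −174 + 10 log₁₀(B) + NF
10 log₁₀(3.92×10⁸) = 85.93 dB
N = −174 + 85.93 + 1.20 = −86.87 dBm
SNR = P_sig − N = −70.6 − (−86.87) = 16.27 dB → 16.3 dB

16.3 dB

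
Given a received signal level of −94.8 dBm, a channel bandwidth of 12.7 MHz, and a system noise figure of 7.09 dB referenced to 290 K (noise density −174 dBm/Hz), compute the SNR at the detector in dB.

1.1 dB

Noise floor: N = −174 + 10 log₁₀(B) + NF
10 log₁₀(1.27×10⁷) = 71.04 dB
N = −174 + 71.04 + 7.09 = −95.87 dBm
SNR = P_sig − N = −94.8 − (−95.87) = 1.07 dB → 1.1 dB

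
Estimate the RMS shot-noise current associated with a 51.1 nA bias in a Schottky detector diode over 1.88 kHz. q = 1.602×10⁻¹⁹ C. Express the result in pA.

I_n = √(2qI·B)
2qI·B = 2 × 1.602×10⁻¹⁹ × 5.11×10⁻⁸ × 1.88×10³ = 3.08×10⁻²³ A²
I_n = √(3.08×10⁻²³) = 5.55×10⁻¹² A = 5.55 pA

5.55 pA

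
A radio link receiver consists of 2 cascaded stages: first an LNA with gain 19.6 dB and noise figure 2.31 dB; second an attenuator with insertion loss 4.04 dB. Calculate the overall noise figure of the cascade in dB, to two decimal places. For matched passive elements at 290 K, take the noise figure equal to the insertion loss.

2.35 dB

Convert to linear (a loss of L dB is a gain of −L dB): F_i = 10^(NF_i/10), G_i = 10^(G_i,dB/10)
  Stage 1: F_1 = 10^(2.31/10) = 1.702, G_1 = 10^(19.6/10) = 91.20
  Stage 2: F_2 = 10^(4.04/10) = 2.535, G_2 = 10^(−4.04/10) = 0.3945
Friis cascade:
  F = 1.702 + (2.535 − 1)/91.20 = 1.719
NF = 10 log₁₀(1.719) = 2.35 dB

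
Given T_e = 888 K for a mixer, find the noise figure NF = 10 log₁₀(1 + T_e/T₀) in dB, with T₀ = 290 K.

F = 1 + T_e/T₀ = 1 + 888/290 = 4.06207
NF = 10 log₁₀(4.06207) = 6.09 dB

6.09 dB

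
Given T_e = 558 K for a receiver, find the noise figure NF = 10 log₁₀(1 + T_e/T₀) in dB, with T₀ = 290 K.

F = 1 + T_e/T₀ = 1 + 558/290 = 2.92414
NF = 10 log₁₀(2.92414) = 4.66 dB

4.66 dB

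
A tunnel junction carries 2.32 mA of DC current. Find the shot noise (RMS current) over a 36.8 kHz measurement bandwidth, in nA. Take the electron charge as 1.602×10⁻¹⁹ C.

I_n = √(2qI·B)
2qI·B = 2 × 1.602×10⁻¹⁹ × 2.32×10⁻³ × 3.68×10⁴ = 2.74×10⁻¹⁷ A²
I_n = √(2.74×10⁻¹⁷) = 5.23×10⁻⁹ A = 5.23 nA

5.23 nA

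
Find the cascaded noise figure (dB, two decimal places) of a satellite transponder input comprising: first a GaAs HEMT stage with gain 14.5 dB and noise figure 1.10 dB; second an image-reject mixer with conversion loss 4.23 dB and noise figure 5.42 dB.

Convert to linear (a loss of L dB is a gain of −L dB): F_i = 10^(NF_i/10), G_i = 10^(G_i,dB/10)
  Stage 1: F_1 = 10^(1.10/10) = 1.288, G_1 = 10^(14.5/10) = 28.18
  Stage 2: F_2 = 10^(5.42/10) = 3.483, G_2 = 10^(−4.23/10) = 0.3776
Friis cascade:
  F = 1.288 + (3.483 − 1)/28.18 = 1.376
NF = 10 log₁₀(1.376) = 1.39 dB

1.39 dB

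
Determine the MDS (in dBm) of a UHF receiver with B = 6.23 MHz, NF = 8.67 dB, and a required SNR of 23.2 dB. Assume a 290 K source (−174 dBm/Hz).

−74.2 dBm

Sensitivity = −174 + 10 log₁₀(B) + NF + SNR_min
= −174 + 67.94 + 8.67 + 23.2
= −74.19 dBm → −74.2 dBm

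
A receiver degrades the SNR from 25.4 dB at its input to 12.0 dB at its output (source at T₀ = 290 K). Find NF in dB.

NF (dB) = SNR_in(dB) − SNR_out(dB) when the source is at T₀
NF = 25.4 − 12.0 = 13.4 dB

13.4 dB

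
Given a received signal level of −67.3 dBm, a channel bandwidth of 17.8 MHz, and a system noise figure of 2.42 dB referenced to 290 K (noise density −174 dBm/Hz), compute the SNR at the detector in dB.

Noise floor: N = −174 + 10 log₁₀(B) + NF
10 log₁₀(1.78×10⁷) = 72.5 dB
N = −174 + 72.5 + 2.42 = −99.08 dBm
SNR = P_sig − N = −67.3 − (−99.08) = 31.78 dB → 31.8 dB

31.8 dB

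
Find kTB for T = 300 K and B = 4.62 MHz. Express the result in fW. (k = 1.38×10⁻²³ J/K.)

19.1 fW

P_n = kTB = 1.38×10⁻²³ × 300 × 4.62×10⁶ = 1.91×10⁻¹⁴ W = 19.1 fW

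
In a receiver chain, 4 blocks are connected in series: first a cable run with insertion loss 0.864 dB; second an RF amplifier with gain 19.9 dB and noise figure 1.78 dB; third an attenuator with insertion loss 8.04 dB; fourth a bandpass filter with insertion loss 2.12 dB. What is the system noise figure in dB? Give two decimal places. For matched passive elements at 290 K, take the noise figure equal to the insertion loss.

Convert to linear (a loss of L dB is a gain of −L dB): F_i = 10^(NF_i/10), G_i = 10^(G_i,dB/10)
  Stage 1: F_1 = 10^(0.864/10) = 1.220, G_1 = 10^(−0.864/10) = 0.8196
  Stage 2: F_2 = 10^(1.78/10) = 1.507, G_2 = 10^(19.9/10) = 97.72
  Stage 3: F_3 = 10^(8.04/10) = 6.368, G_3 = 10^(−8.04/10) = 0.1570
  Stage 4: F_4 = 10^(2.12/10) = 1.629, G_4 = 10^(−2.12/10) = 0.6138
Friis cascade:
  F = 1.220 + (1.507 − 1)/0.8196 + (6.368 − 1)/80.09 + (1.629 − 1)/12.58 = 1.955
NF = 10 log₁₀(1.955) = 2.91 dB

2.91 dB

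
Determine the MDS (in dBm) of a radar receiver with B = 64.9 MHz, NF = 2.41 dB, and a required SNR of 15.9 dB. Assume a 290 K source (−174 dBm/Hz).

Sensitivity = −174 + 10 log₁₀(B) + NF + SNR_min
= −174 + 78.12 + 2.41 + 15.9
= −77.57 dBm → −77.6 dBm

−77.6 dBm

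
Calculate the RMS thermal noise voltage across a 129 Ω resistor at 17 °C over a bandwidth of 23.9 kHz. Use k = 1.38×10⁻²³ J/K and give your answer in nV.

222 nV

T = 17 °C + 273.15 = 290.15 K
V_n = √(4kTRB)
4kTRB = 4 × 1.38×10⁻²³ × 290.15 × 1.29×10² × 2.39×10⁴ = 4.94×10⁻¹⁴ V²
V_n = √(4.94×10⁻¹⁴) = 2.22×10⁻⁷ V = 222 nV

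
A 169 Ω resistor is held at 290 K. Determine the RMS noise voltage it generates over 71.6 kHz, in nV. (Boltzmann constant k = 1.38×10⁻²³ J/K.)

V_n = √(4kTRB)
4kTRB = 4 × 1.38×10⁻²³ × 290 × 1.69×10² × 7.16×10⁴ = 1.94×10⁻¹³ V²
V_n = √(1.94×10⁻¹³) = 4.40×10⁻⁷ V = 440 nV

440 nV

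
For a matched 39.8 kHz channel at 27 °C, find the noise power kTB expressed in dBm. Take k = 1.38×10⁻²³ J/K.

T = 27 °C + 273.15 = 300.15 K
P_n = kTB = 1.38×10⁻²³ × 300.15 × 3.98×10⁴ = 1.65×10⁻¹⁶ W
In dBm: 10 log₁₀(1.65×10⁻¹⁶ / 10⁻³) = −127.8 dBm

−127.8 dBm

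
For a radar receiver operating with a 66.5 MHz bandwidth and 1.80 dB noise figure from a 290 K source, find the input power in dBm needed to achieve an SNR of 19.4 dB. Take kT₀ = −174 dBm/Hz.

Sensitivity = −174 + 10 log₁₀(B) + NF + SNR_min
= −174 + 78.23 + 1.80 + 19.4
= −74.57 dBm → −74.6 dBm

−74.6 dBm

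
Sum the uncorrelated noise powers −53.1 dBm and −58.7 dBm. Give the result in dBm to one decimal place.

Convert to linear, add, convert back:
P₁ = 4.90×10⁻⁹ W, P₂ = 1.35×10⁻⁹ W
P_tot = 6.25×10⁻⁹ W → 10 log₁₀(P_tot / 10⁻³) = −52.0 dBm

−52.0 dBm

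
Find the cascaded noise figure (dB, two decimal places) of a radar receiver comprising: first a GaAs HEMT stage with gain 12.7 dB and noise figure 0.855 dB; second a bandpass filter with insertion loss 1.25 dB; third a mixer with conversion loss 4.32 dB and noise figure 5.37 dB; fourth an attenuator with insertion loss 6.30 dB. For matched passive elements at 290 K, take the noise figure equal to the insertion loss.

Convert to linear (a loss of L dB is a gain of −L dB): F_i = 10^(NF_i/10), G_i = 10^(G_i,dB/10)
  Stage 1: F_1 = 10^(0.855/10) = 1.218, G_1 = 10^(12.7/10) = 18.62
  Stage 2: F_2 = 10^(1.25/10) = 1.334, G_2 = 10^(−1.25/10) = 0.7499
  Stage 3: F_3 = 10^(5.37/10) = 3.443, G_3 = 10^(−4.32/10) = 0.3698
  Stage 4: F_4 = 10^(6.30/10) = 4.266, G_4 = 10^(−6.30/10) = 0.2344
Friis cascade:
  F = 1.218 + (1.334 − 1)/18.62 + (3.443 − 1)/13.96 + (4.266 − 1)/5.164 = 2.043
NF = 10 log₁₀(2.043) = 3.10 dB

3.10 dB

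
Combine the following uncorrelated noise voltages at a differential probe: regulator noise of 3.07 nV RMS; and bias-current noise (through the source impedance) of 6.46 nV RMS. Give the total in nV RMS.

7.15 nV

Uncorrelated sources add in power (mean-square): V_tot = √(ΣV_i²)
V_tot = √[(3.07×10⁻⁹)² + (6.46×10⁻⁹)²] = 7.15×10⁻⁹ V = 7.15 nV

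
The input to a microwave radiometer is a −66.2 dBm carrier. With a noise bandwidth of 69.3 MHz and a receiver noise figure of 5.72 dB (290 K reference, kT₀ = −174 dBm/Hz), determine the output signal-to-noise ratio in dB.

23.7 dB

Noise floor: N = −174 + 10 log₁₀(B) + NF
10 log₁₀(6.93×10⁷) = 78.41 dB
N = −174 + 78.41 + 5.72 = −89.87 dBm
SNR = P_sig − N = −66.2 − (−89.87) = 23.67 dB → 23.7 dB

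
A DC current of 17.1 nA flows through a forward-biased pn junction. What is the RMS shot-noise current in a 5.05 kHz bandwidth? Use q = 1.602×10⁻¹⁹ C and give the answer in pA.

I_n = √(2qI·B)
2qI·B = 2 × 1.602×10⁻¹⁹ × 1.71×10⁻⁸ × 5.05×10³ = 2.77×10⁻²³ A²
I_n = √(2.77×10⁻²³) = 5.26×10⁻¹² A = 5.26 pA

5.26 pA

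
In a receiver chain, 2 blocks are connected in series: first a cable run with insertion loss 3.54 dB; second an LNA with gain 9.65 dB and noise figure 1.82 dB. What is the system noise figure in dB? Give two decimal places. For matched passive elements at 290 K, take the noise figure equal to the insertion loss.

5.36 dB

Convert to linear (a loss of L dB is a gain of −L dB): F_i = 10^(NF_i/10), G_i = 10^(G_i,dB/10)
  Stage 1: F_1 = 10^(3.54/10) = 2.259, G_1 = 10^(−3.54/10) = 0.4426
  Stage 2: F_2 = 10^(1.82/10) = 1.521, G_2 = 10^(9.65/10) = 9.226
Friis cascade:
  F = 2.259 + (1.521 − 1)/0.4426 = 3.436
NF = 10 log₁₀(3.436) = 5.36 dB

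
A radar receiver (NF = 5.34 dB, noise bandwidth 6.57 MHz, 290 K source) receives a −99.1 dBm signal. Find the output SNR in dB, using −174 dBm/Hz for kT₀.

Noise floor: N = −174 + 10 log₁₀(B) + NF
10 log₁₀(6.57×10⁶) = 68.18 dB
N = −174 + 68.18 + 5.34 = −100.48 dBm
SNR = P_sig − N = −99.1 − (−100.48) = 1.38 dB → 1.4 dB

1.4 dB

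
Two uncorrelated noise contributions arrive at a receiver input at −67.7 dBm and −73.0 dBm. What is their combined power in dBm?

−66.6 dBm

Convert to linear, add, convert back:
P₁ = 1.70×10⁻¹⁰ W, P₂ = 5.01×10⁻¹¹ W
P_tot = 2.20×10⁻¹⁰ W → 10 log₁₀(P_tot / 10⁻³) = −66.6 dBm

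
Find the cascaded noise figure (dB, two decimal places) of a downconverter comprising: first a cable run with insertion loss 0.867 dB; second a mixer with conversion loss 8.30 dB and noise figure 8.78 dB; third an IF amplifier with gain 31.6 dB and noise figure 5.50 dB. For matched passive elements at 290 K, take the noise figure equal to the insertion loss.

Convert to linear (a loss of L dB is a gain of −L dB): F_i = 10^(NF_i/10), G_i = 10^(G_i,dB/10)
  Stage 1: F_1 = 10^(0.867/10) = 1.221, G_1 = 10^(−0.867/10) = 0.8190
  Stage 2: F_2 = 10^(8.78/10) = 7.551, G_2 = 10^(−8.30/10) = 0.1479
  Stage 3: F_3 = 10^(5.50/10) = 3.548, G_3 = 10^(31.6/10) = 1445
Friis cascade:
  F = 1.221 + (7.551 − 1)/0.8190 + (3.548 − 1)/0.1211 = 30.25
NF = 10 log₁₀(30.25) = 14.81 dB

14.81 dB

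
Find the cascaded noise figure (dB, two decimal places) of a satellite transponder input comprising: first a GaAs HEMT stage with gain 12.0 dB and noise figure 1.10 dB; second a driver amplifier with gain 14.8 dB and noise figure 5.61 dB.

1.63 dB

Convert to linear (a loss of L dB is a gain of −L dB): F_i = 10^(NF_i/10), G_i = 10^(G_i,dB/10)
  Stage 1: F_1 = 10^(1.10/10) = 1.288, G_1 = 10^(12.0/10) = 15.85
  Stage 2: F_2 = 10^(5.61/10) = 3.639, G_2 = 10^(14.8/10) = 30.20
Friis cascade:
  F = 1.288 + (3.639 − 1)/15.85 = 1.455
NF = 10 log₁₀(1.455) = 1.63 dB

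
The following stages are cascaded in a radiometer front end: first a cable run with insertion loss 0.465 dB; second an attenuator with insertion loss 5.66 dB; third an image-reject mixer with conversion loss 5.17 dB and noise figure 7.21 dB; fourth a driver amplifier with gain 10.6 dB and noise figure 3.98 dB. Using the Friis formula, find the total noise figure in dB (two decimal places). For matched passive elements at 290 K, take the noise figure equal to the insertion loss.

16.21 dB

Convert to linear (a loss of L dB is a gain of −L dB): F_i = 10^(NF_i/10), G_i = 10^(G_i,dB/10)
  Stage 1: F_1 = 10^(0.465/10) = 1.113, G_1 = 10^(−0.465/10) = 0.8985
  Stage 2: F_2 = 10^(5.66/10) = 3.681, G_2 = 10^(−5.66/10) = 0.2716
  Stage 3: F_3 = 10^(7.21/10) = 5.260, G_3 = 10^(−5.17/10) = 0.3041
  Stage 4: F_4 = 10^(3.98/10) = 2.500, G_4 = 10^(10.6/10) = 11.48
Friis cascade:
  F = 1.113 + (3.681 − 1)/0.8985 + (5.260 − 1)/0.2441 + (2.500 − 1)/0.07422 = 41.77
NF = 10 log₁₀(41.77) = 16.21 dB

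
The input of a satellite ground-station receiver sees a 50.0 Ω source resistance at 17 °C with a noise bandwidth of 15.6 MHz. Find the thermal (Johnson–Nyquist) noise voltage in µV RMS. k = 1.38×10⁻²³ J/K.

T = 17 °C + 273.15 = 290.15 K
V_n = √(4kTRB)
4kTRB = 4 × 1.38×10⁻²³ × 290.15 × 5.00×10¹ × 1.56×10⁷ = 1.25×10⁻¹¹ V²
V_n = √(1.25×10⁻¹¹) = 3.53×10⁻⁶ V = 3.53 µV

3.53 µV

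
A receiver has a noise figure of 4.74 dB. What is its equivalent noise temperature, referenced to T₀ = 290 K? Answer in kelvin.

F = 10^(4.74/10) = 2.97852
T_e = (F − 1)·T₀ = (2.97852 − 1) × 290 = 574 K

574 K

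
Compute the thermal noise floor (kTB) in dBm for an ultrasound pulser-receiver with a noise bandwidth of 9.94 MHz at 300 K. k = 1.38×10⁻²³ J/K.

P_n = kTB = 1.38×10⁻²³ × 300 × 9.94×10⁶ = 4.12×10⁻¹⁴ W
In dBm: 10 log₁₀(4.12×10⁻¹⁴ / 10⁻³) = −103.9 dBm

−103.9 dBm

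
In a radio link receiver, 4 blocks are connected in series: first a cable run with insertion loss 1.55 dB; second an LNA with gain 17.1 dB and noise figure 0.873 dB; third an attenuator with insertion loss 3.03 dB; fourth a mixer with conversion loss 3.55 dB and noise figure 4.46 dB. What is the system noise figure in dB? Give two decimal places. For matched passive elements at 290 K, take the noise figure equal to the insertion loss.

Convert to linear (a loss of L dB is a gain of −L dB): F_i = 10^(NF_i/10), G_i = 10^(G_i,dB/10)
  Stage 1: F_1 = 10^(1.55/10) = 1.429, G_1 = 10^(−1.55/10) = 0.6998
  Stage 2: F_2 = 10^(0.873/10) = 1.223, G_2 = 10^(17.1/10) = 51.29
  Stage 3: F_3 = 10^(3.03/10) = 2.009, G_3 = 10^(−3.03/10) = 0.4977
  Stage 4: F_4 = 10^(4.46/10) = 2.793, G_4 = 10^(−3.55/10) = 0.4416
Friis cascade:
  F = 1.429 + (1.223 − 1)/0.6998 + (2.009 − 1)/35.89 + (2.793 − 1)/17.86 = 1.875
NF = 10 log₁₀(1.875) = 2.73 dB

2.73 dB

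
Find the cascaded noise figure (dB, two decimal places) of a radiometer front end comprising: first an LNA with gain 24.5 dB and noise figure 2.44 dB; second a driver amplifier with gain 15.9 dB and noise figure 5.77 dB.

2.46 dB

Convert to linear (a loss of L dB is a gain of −L dB): F_i = 10^(NF_i/10), G_i = 10^(G_i,dB/10)
  Stage 1: F_1 = 10^(2.44/10) = 1.754, G_1 = 10^(24.5/10) = 281.8
  Stage 2: F_2 = 10^(5.77/10) = 3.776, G_2 = 10^(15.9/10) = 38.90
Friis cascade:
  F = 1.754 + (3.776 − 1)/281.8 = 1.764
NF = 10 log₁₀(1.764) = 2.46 dB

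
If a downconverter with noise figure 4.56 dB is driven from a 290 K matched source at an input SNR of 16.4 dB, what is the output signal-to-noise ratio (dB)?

11.84 dB

By definition F = SNR_in/SNR_out, so in dB: SNR_out = SNR_in − NF
SNR_out = 16.4 − 4.56 = 11.84 dB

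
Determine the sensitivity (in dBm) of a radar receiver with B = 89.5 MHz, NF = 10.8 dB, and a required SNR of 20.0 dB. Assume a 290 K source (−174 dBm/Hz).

Sensitivity = −174 + 10 log₁₀(B) + NF + SNR_min
= −174 + 79.52 + 10.8 + 20.0
= −63.68 dBm → −63.7 dBm

−63.7 dBm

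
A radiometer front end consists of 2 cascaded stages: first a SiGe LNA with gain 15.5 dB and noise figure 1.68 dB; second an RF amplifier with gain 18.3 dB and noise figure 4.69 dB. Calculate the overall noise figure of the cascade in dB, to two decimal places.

Convert to linear (a loss of L dB is a gain of −L dB): F_i = 10^(NF_i/10), G_i = 10^(G_i,dB/10)
  Stage 1: F_1 = 10^(1.68/10) = 1.472, G_1 = 10^(15.5/10) = 35.48
  Stage 2: F_2 = 10^(4.69/10) = 2.944, G_2 = 10^(18.3/10) = 67.61
Friis cascade:
  F = 1.472 + (2.944 − 1)/35.48 = 1.527
NF = 10 log₁₀(1.527) = 1.84 dB

1.84 dB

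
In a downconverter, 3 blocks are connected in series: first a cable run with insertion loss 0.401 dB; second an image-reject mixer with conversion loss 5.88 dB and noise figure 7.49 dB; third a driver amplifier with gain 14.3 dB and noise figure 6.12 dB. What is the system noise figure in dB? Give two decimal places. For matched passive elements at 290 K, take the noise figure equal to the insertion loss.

Convert to linear (a loss of L dB is a gain of −L dB): F_i = 10^(NF_i/10), G_i = 10^(G_i,dB/10)
  Stage 1: F_1 = 10^(0.401/10) = 1.097, G_1 = 10^(−0.401/10) = 0.9118
  Stage 2: F_2 = 10^(7.49/10) = 5.610, G_2 = 10^(−5.88/10) = 0.2582
  Stage 3: F_3 = 10^(6.12/10) = 4.093, G_3 = 10^(14.3/10) = 26.92
Friis cascade:
  F = 1.097 + (5.610 − 1)/0.9118 + (4.093 − 1)/0.2355 = 19.29
NF = 10 log₁₀(19.29) = 12.85 dB

12.85 dB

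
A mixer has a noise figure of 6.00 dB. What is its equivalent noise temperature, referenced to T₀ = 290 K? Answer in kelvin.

865 K

F = 10^(6.00/10) = 3.98107
T_e = (F − 1)·T₀ = (3.98107 − 1) × 290 = 865 K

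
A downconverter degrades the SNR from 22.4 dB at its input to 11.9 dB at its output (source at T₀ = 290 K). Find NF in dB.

NF (dB) = SNR_in(dB) − SNR_out(dB) when the source is at T₀
NF = 22.4 − 11.9 = 10.5 dB

10.5 dB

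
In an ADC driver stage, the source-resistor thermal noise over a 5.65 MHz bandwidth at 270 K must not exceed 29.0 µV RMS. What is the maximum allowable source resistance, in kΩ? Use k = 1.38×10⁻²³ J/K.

9.99 kΩ

Johnson–Nyquist: V_n = √(4kTRB) ⇒ R = V_n² / (4kTB)
4kTB = 4 × 1.38×10⁻²³ × 270 × 5.65×10⁶ = 8.42×10⁻¹⁴
R = (2.90×10⁻⁵)² / 8.42×10⁻¹⁴ = 9.99×10³ Ω = 9.99 kΩ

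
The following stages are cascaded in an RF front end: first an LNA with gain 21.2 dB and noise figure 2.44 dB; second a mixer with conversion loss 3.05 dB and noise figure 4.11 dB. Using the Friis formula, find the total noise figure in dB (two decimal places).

Convert to linear (a loss of L dB is a gain of −L dB): F_i = 10^(NF_i/10), G_i = 10^(G_i,dB/10)
  Stage 1: F_1 = 10^(2.44/10) = 1.754, G_1 = 10^(21.2/10) = 131.8
  Stage 2: F_2 = 10^(4.11/10) = 2.576, G_2 = 10^(−3.05/10) = 0.4955
Friis cascade:
  F = 1.754 + (2.576 − 1)/131.8 = 1.766
NF = 10 log₁₀(1.766) = 2.47 dB

2.47 dB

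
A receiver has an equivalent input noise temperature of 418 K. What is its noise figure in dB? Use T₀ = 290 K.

3.88 dB

F = 1 + T_e/T₀ = 1 + 418/290 = 2.44138
NF = 10 log₁₀(2.44138) = 3.88 dB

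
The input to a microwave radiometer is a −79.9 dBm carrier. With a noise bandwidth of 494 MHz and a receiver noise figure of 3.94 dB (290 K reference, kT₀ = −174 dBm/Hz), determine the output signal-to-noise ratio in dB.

Noise floor: N = −174 + 10 log₁₀(B) + NF
10 log₁₀(4.94×10⁸) = 86.94 dB
N = −174 + 86.94 + 3.94 = −83.12 dBm
SNR = P_sig − N = −79.9 − (−83.12) = 3.22 dB → 3.2 dB

3.2 dB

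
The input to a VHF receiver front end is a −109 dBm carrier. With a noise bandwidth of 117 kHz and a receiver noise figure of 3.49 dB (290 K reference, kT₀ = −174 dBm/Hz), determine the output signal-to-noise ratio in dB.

Noise floor: N = −174 + 10 log₁₀(B) + NF
10 log₁₀(1.17×10⁵) = 50.68 dB
N = −174 + 50.68 + 3.49 = −119.83 dBm
SNR = P_sig − N = −109 − (−119.83) = 10.83 dB → 10.8 dB

10.8 dB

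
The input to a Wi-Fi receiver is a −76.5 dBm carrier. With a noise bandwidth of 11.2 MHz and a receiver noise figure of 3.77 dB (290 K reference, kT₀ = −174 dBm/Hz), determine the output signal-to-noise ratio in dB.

Noise floor: N = −174 + 10 log₁₀(B) + NF
10 log₁₀(1.12×10⁷) = 70.49 dB
N = −174 + 70.49 + 3.77 = −99.74 dBm
SNR = P_sig − N = −76.5 − (−99.74) = 23.24 dB → 23.2 dB

23.2 dB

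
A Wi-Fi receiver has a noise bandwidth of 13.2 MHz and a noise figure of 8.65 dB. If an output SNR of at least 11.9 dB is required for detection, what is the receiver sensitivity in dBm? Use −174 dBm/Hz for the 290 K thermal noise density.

Sensitivity = −174 + 10 log₁₀(B) + NF + SNR_min
= −174 + 71.21 + 8.65 + 11.9
= −82.24 dBm → −82.2 dBm

−82.2 dBm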